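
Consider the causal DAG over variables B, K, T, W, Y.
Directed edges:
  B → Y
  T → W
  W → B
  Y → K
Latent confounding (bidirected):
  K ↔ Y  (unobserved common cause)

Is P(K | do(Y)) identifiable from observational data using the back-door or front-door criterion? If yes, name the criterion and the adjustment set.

desc(Y)\{Y}={K}; candidates ⊆ {B,T,W}.
Y↔K: latent back-door arc(s) into Y.
size 0: {}; under {} Y still reaches {B,K,T,W} ∋ K.
size 1: {B}, {T}, {W}; under {B} Y still reaches {K} ∋ K.
size 2: {B,T}, {B,W}, {T,W}; under {B,T} Y still reaches {K} ∋ K.
Y↔K cannot be blocked by any observed set — no back-door set.
No mediator lies on a directed Y→…→K path.
Neither criterion identifies P(K|do(Y)) in this graph.

P(K|do(Y)): not identifiable (no BD/FD set).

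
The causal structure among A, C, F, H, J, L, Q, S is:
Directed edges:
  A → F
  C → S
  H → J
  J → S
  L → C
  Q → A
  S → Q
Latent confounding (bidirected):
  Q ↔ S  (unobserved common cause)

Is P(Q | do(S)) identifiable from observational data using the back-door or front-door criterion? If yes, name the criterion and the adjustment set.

P(Q|do(S)): not identifiable (no BD/FD set).

desc(S)\{S}={A,F,Q}; candidates ⊆ {C,H,J,L}.
S↔Q: latent back-door arc(s) into S.
size 0: {}; under {} S still reaches {A,C,F,H,J,L,Q} ∋ Q.
size 1: {C}, {H}, {J} …(+1); under {C} S still reaches {A,F,H,J,Q} ∋ Q.
size 2: {C,H}, {C,J}, {C,L} …(+3); under {C,H} S still reaches {A,F,J,Q} ∋ Q.
S↔Q cannot be blocked by any observed set — no back-door set.
No mediator lies on a directed S→…→Q path.
Neither criterion identifies P(Q|do(S)) in this graph.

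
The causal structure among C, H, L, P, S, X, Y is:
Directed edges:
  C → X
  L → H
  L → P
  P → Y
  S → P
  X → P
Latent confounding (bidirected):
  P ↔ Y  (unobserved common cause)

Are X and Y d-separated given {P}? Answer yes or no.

No — X and Y are d-connected given {P}.

Bayes-Ball from X | {P} reaches {C,H,L,S,Y}.
Y ∈ reach(X|{P}) ⇒ X ⊥̸ Y | {P}.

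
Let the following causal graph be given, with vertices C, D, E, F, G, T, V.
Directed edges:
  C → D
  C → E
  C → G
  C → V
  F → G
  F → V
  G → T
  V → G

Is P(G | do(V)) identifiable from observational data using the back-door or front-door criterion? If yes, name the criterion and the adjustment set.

P(G|do(V)): backdoor, adjust for {C, F}.

desc(V)\{V}={G,T}; candidates ⊆ {C,D,E,F}.
size 0: {}; under {} V still reaches {C,D,E,F,G,T} ∋ G.
size 1: {C}, {D}, {E} …(+1); under {C} V still reaches {F,G,T} ∋ G.
{C,F}: V⊥G given {C,F} in G with V→· removed — back-door holds.
P(G|do(V)) = Σ_{C,F} P(G|V,C,F)·P(C,F).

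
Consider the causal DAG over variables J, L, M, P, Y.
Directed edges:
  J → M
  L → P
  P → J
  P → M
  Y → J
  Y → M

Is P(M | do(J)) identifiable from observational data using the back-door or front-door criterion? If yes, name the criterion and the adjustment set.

desc(J)\{J}={M}; candidates ⊆ {L,P,Y}.
size 0: {}; under {} J still reaches {L,M,P,Y} ∋ M.
size 1: {L}, {P}, {Y}; under {L} J still reaches {M,P,Y} ∋ M.
{P,Y}: J⊥M given {P,Y} in G with J→· removed — back-door holds.
P(M|do(J)) = Σ_{P,Y} P(M|J,P,Y)·P(P,Y).

P(M|do(J)): backdoor, adjust for {P, Y}.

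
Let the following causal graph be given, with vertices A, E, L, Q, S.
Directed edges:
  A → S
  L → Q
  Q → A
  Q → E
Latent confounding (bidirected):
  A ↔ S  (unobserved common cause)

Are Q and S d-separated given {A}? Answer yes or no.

No — Q and S are d-connected given {A}.

Bayes-Ball from Q | {A} reaches {E,L,S}.
S ∈ reach(Q|{A}) ⇒ Q ⊥̸ S | {A}.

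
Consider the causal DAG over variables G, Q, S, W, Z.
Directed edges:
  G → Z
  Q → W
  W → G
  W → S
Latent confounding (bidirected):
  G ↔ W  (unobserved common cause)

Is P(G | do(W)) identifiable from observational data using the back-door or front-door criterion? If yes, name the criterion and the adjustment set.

P(G|do(W)): not identifiable (no BD/FD set).

desc(W)\{W}={G,S,Z}; candidates ⊆ {Q}.
W↔G: latent back-door arc(s) into W.
size 0: {}; under {} W still reaches {G,Q,Z} ∋ G.
size 1: {Q}; under {Q} W still reaches {G,Z} ∋ G.
W↔G cannot be blocked by any observed set — no back-door set.
No mediator lies on a directed W→…→G path.
Neither criterion identifies P(G|do(W)) in this graph.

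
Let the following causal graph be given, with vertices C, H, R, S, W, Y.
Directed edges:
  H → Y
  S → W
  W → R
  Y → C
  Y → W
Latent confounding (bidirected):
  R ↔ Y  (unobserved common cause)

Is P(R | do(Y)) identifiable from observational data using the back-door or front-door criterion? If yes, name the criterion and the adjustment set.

desc(Y)\{Y}={C,R,W}; candidates ⊆ {H,S}.
Y↔R: latent back-door arc(s) into Y.
size 0: {}; under {} Y still reaches {H,R} ∋ R.
size 1: {H}, {S}; under {H} Y still reaches {R} ∋ R.
size 2: {H,S}; under {H,S} Y still reaches {R} ∋ R.
Y↔R cannot be blocked by any observed set — no back-door set.
{W}: (i) intercepts every directed Y→R path; (ii) no back-door Y→{W}; (iii) {Y} blocks every back-door {W}→R. Front-door holds.
P(R|do(Y)) = Σ_{W} P(W|Y) Σ_{Y'} P(R|W,Y')P(Y').

P(R|do(Y)): frontdoor, adjust for {W}.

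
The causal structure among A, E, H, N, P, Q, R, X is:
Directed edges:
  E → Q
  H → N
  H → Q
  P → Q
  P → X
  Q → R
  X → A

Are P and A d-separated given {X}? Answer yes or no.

Yes — P ⊥ A | {X}.

Bayes-Ball from P | {X} reaches {Q,R}.
A ∉ reach(P|{X}) ⇒ P ⊥ A | {X}.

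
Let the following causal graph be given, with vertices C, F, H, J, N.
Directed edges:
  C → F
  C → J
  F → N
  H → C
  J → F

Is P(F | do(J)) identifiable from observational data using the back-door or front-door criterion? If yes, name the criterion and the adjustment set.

desc(J)\{J}={F,N}; candidates ⊆ {C,H}.
size 0: {}; under {} J still reaches {C,F,H,N} ∋ F.
{C}: J⊥F given {C} in G with J→· removed — back-door holds.
P(F|do(J)) = Σ_{C} P(F|J,C)·P(C).

P(F|do(J)): backdoor, adjust for {C}.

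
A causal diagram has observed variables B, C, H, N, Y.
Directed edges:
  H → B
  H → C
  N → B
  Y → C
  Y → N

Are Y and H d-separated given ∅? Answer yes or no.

Yes — Y ⊥ H | ∅.

Bayes-Ball from Y | ∅ reaches {B,C,N}.
H ∉ reach(Y|∅) ⇒ Y ⊥ H | ∅.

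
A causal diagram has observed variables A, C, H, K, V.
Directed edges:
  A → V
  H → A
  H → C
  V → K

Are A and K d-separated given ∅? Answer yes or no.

No — A and K are d-connected given ∅.

Bayes-Ball from A | ∅ reaches {C,H,K,V}.
K ∈ reach(A|∅) ⇒ A ⊥̸ K | ∅.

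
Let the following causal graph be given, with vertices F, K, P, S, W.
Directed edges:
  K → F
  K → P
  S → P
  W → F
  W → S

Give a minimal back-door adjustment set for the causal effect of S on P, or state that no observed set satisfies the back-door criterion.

S→P: minimal back-door set ∅.

desc(S)\{S}={P}; candidates ⊆ {F,K,W}.
∅: S⊥P given ∅ in G with S→· removed — back-door holds.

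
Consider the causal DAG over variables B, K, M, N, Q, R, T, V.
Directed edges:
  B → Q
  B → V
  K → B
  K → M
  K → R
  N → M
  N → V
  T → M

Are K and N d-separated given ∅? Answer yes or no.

Bayes-Ball from K | ∅ reaches {B,M,Q,R,V}.
N ∉ reach(K|∅) ⇒ K ⊥ N | ∅.

Yes — K ⊥ N | ∅.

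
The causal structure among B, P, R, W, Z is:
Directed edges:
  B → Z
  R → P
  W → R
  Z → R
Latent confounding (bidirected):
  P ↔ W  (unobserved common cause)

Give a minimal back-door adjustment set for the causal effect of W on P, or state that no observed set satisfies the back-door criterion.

desc(W)\{W}={P,R}; candidates ⊆ {B,Z}.
W↔P: latent back-door arc(s) into W.
size 0: {}; under {} W still reaches {P} ∋ P.
size 1: {B}, {Z}; under {B} W still reaches {P} ∋ P.
size 2: {B,Z}; under {B,Z} W still reaches {P} ∋ P.
W↔P cannot be blocked by any observed set — no back-door set.

W→P: no observed back-door set.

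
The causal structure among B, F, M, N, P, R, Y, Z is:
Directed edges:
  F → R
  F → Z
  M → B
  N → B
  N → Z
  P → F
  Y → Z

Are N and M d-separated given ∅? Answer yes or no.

Bayes-Ball from N | ∅ reaches {B,Z}.
M ∉ reach(N|∅) ⇒ N ⊥ M | ∅.

Yes — N ⊥ M | ∅.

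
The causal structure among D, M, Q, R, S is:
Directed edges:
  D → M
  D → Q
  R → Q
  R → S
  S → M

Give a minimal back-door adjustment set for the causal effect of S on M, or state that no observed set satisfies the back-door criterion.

desc(S)\{S}={M}; candidates ⊆ {D,Q,R}.
∅: S⊥M given ∅ in G with S→· removed — back-door holds.

S→M: minimal back-door set ∅.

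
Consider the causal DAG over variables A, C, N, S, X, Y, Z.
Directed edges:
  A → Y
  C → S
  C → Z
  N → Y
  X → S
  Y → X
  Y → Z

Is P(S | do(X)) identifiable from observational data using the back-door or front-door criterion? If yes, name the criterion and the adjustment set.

desc(X)\{X}={S}; candidates ⊆ {A,C,N,Y,Z}.
∅: X⊥S given ∅ in G with X→· removed — back-door holds.
P(S|do(X)) = P(S|X) — no adjustment needed.

P(S|do(X)): backdoor, adjust for ∅.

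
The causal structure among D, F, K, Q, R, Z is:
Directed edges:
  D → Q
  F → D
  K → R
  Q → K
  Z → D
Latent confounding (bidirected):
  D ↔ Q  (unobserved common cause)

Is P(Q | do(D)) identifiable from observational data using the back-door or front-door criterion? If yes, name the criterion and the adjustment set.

desc(D)\{D}={K,Q,R}; candidates ⊆ {F,Z}.
D↔Q: latent back-door arc(s) into D.
size 0: {}; under {} D still reaches {F,K,Q,R,Z} ∋ Q.
size 1: {F}, {Z}; under {F} D still reaches {K,Q,R,Z} ∋ Q.
size 2: {F,Z}; under {F,Z} D still reaches {K,Q,R} ∋ Q.
D↔Q cannot be blocked by any observed set — no back-door set.
No mediator lies on a directed D→…→Q path.
Neither criterion identifies P(Q|do(D)) in this graph.

P(Q|do(D)): not identifiable (no BD/FD set).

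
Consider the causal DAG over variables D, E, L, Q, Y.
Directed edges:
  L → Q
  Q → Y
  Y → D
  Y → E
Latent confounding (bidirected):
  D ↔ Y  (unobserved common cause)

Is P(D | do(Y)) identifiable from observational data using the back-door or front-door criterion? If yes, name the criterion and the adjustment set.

desc(Y)\{Y}={D,E}; candidates ⊆ {L,Q}.
Y↔D: latent back-door arc(s) into Y.
size 0: {}; under {} Y still reaches {D,L,Q} ∋ D.
size 1: {L}, {Q}; under {L} Y still reaches {D,Q} ∋ D.
size 2: {L,Q}; under {L,Q} Y still reaches {D} ∋ D.
Y↔D cannot be blocked by any observed set — no back-door set.
No mediator lies on a directed Y→…→D path.
Neither criterion identifies P(D|do(Y)) in this graph.

P(D|do(Y)): not identifiable (no BD/FD set).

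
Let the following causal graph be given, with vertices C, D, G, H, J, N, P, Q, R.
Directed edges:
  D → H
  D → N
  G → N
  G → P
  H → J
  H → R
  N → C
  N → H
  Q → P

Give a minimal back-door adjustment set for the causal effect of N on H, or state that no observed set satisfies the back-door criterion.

desc(N)\{N}={C,H,J,R}; candidates ⊆ {D,G,P,Q}.
size 0: {}; under {} N still reaches {D,G,H,J,P,R} ∋ H.
{D}: N⊥H given {D} in G with N→· removed — back-door holds.

N→H: minimal back-door set {D}.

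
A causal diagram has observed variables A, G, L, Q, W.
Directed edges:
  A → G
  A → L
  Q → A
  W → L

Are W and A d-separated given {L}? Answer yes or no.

No — W and A are d-connected given {L}.

Bayes-Ball from W | {L} reaches {A,G,Q}.
A ∈ reach(W|{L}) ⇒ W ⊥̸ A | {L}.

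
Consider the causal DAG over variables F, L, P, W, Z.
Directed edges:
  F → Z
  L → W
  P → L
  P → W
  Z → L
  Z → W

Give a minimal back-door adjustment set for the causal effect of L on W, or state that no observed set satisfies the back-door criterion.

L→W: minimal back-door set {P, Z}.

desc(L)\{L}={W}; candidates ⊆ {F,P,Z}.
size 0: {}; under {} L still reaches {F,P,W,Z} ∋ W.
size 1: {F}, {P}, {Z}; under {F} L still reaches {P,W,Z} ∋ W.
{P,Z}: L⊥W given {P,Z} in G with L→· removed — back-door holds.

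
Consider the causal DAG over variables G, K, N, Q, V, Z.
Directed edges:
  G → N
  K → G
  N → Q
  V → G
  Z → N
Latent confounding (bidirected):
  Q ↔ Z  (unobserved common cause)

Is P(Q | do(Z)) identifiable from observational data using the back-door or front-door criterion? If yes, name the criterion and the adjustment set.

P(Q|do(Z)): frontdoor, adjust for {N}.

desc(Z)\{Z}={N,Q}; candidates ⊆ {G,K,V}.
Z↔Q: latent back-door arc(s) into Z.
size 0: {}; under {} Z still reaches {Q} ∋ Q.
size 1: {G}, {K}, {V}; under {G} Z still reaches {Q} ∋ Q.
size 2: {G,K}, {G,V}, {K,V}; under {G,K} Z still reaches {Q} ∋ Q.
Z↔Q cannot be blocked by any observed set — no back-door set.
{N}: (i) intercepts every directed Z→Q path; (ii) no back-door Z→{N}; (iii) {Z} blocks every back-door {N}→Q. Front-door holds.
P(Q|do(Z)) = Σ_{N} P(N|Z) Σ_{Z'} P(Q|N,Z')P(Z').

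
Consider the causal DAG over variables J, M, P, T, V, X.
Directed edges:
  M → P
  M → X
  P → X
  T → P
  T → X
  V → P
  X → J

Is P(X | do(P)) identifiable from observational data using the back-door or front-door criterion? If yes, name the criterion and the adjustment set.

P(X|do(P)): backdoor, adjust for {M, T}.

desc(P)\{P}={J,X}; candidates ⊆ {M,T,V}.
size 0: {}; under {} P still reaches {J,M,T,V,X} ∋ X.
size 1: {M}, {T}, {V}; under {M} P still reaches {J,T,V,X} ∋ X.
{M,T}: P⊥X given {M,T} in G with P→· removed — back-door holds.
P(X|do(P)) = Σ_{M,T} P(X|P,M,T)·P(M,T).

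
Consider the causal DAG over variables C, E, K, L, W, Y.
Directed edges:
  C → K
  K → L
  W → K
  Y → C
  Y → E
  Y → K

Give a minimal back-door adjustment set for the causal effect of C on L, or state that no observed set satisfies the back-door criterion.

desc(C)\{C}={K,L}; candidates ⊆ {E,W,Y}.
size 0: {}; under {} C still reaches {E,K,L,Y} ∋ L.
{Y}: C⊥L given {Y} in G with C→· removed — back-door holds.

C→L: minimal back-door set {Y}.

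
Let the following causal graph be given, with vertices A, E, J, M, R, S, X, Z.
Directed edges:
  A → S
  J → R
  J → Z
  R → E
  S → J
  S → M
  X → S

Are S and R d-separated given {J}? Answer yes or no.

Yes — S ⊥ R | {J}.

Bayes-Ball from S | {J} reaches {A,M,X}.
R ∉ reach(S|{J}) ⇒ S ⊥ R | {J}.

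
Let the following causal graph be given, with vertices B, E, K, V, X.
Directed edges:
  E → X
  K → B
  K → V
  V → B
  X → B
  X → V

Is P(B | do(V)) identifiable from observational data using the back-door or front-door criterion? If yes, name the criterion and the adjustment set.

desc(V)\{V}={B}; candidates ⊆ {E,K,X}.
size 0: {}; under {} V still reaches {B,E,K,X} ∋ B.
size 1: {E}, {K}, {X}; under {E} V still reaches {B,K,X} ∋ B.
{K,X}: V⊥B given {K,X} in G with V→· removed — back-door holds.
P(B|do(V)) = Σ_{K,X} P(B|V,K,X)·P(K,X).

P(B|do(V)): backdoor, adjust for {K, X}.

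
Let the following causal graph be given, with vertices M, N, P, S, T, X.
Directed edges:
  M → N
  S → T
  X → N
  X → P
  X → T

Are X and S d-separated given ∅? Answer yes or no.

Bayes-Ball from X | ∅ reaches {N,P,T}.
S ∉ reach(X|∅) ⇒ X ⊥ S | ∅.

Yes — X ⊥ S | ∅.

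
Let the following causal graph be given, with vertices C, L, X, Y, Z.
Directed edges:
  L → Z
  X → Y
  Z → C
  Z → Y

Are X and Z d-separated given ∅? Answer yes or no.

Bayes-Ball from X | ∅ reaches {Y}.
Z ∉ reach(X|∅) ⇒ X ⊥ Z | ∅.

Yes — X ⊥ Z | ∅.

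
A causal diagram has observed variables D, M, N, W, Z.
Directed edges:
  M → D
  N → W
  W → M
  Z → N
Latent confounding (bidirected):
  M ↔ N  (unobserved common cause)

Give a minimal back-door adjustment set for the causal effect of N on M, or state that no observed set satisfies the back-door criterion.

N→M: no observed back-door set.

desc(N)\{N}={D,M,W}; candidates ⊆ {Z}.
N↔M: latent back-door arc(s) into N.
size 0: {}; under {} N still reaches {D,M,Z} ∋ M.
size 1: {Z}; under {Z} N still reaches {D,M} ∋ M.
N↔M cannot be blocked by any observed set — no back-door set.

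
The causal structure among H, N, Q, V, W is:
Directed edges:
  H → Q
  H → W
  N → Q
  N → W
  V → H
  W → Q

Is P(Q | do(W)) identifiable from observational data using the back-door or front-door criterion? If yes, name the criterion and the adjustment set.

P(Q|do(W)): backdoor, adjust for {H, N}.

desc(W)\{W}={Q}; candidates ⊆ {H,N,V}.
size 0: {}; under {} W still reaches {H,N,Q,V} ∋ Q.
size 1: {H}, {N}, {V}; under {H} W still reaches {N,Q} ∋ Q.
{H,N}: W⊥Q given {H,N} in G with W→· removed — back-door holds.
P(Q|do(W)) = Σ_{H,N} P(Q|W,H,N)·P(H,N).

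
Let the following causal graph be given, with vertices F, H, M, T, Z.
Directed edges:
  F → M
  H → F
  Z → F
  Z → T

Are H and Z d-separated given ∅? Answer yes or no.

Yes — H ⊥ Z | ∅.

Bayes-Ball from H | ∅ reaches {F,M}.
Z ∉ reach(H|∅) ⇒ H ⊥ Z | ∅.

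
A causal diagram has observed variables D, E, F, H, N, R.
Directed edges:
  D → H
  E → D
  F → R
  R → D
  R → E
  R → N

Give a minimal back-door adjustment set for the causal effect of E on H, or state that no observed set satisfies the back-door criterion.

desc(E)\{E}={D,H}; candidates ⊆ {F,N,R}.
size 0: {}; under {} E still reaches {D,F,H,N,R} ∋ H.
{R}: E⊥H given {R} in G with E→· removed — back-door holds.

E→H: minimal back-door set {R}.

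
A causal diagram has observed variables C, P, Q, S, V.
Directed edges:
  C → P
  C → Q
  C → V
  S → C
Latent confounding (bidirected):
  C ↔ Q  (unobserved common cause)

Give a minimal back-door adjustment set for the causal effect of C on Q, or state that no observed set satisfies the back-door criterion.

desc(C)\{C}={P,Q,V}; candidates ⊆ {S}.
C↔Q: latent back-door arc(s) into C.
size 0: {}; under {} C still reaches {Q,S} ∋ Q.
size 1: {S}; under {S} C still reaches {Q} ∋ Q.
C↔Q cannot be blocked by any observed set — no back-door set.

C→Q: no observed back-door set.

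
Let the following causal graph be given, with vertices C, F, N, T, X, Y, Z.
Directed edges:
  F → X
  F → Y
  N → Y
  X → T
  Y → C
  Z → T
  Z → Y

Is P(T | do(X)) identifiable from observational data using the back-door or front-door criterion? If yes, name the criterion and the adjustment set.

desc(X)\{X}={T}; candidates ⊆ {C,F,N,Y,Z}.
∅: X⊥T given ∅ in G with X→· removed — back-door holds.
P(T|do(X)) = P(T|X) — no adjustment needed.

P(T|do(X)): backdoor, adjust for ∅.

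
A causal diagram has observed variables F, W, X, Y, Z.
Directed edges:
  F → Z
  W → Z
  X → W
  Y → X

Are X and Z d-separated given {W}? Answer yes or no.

Yes — X ⊥ Z | {W}.

Bayes-Ball from X | {W} reaches {Y}.
Z ∉ reach(X|{W}) ⇒ X ⊥ Z | {W}.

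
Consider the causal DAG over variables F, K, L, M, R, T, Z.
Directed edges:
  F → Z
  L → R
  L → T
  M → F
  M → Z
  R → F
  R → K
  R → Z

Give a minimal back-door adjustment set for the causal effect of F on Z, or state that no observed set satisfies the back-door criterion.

F→Z: minimal back-door set {M, R}.

desc(F)\{F}={Z}; candidates ⊆ {K,L,M,R,T}.
size 0: {}; under {} F still reaches {K,L,M,R,T,Z} ∋ Z.
size 1: {K}, {L}, {M} …(+2); under {K} F still reaches {L,M,R,T,Z} ∋ Z.
{M,R}: F⊥Z given {M,R} in G with F→· removed — back-door holds.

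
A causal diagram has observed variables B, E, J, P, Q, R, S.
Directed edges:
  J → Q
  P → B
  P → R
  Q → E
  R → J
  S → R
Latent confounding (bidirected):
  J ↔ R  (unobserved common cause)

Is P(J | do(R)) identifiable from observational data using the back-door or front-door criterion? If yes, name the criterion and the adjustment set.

P(J|do(R)): not identifiable (no BD/FD set).

desc(R)\{R}={E,J,Q}; candidates ⊆ {B,P,S}.
R↔J: latent back-door arc(s) into R.
size 0: {}; under {} R still reaches {B,E,J,P,Q,S} ∋ J.
size 1: {B}, {P}, {S}; under {B} R still reaches {E,J,P,Q,S} ∋ J.
size 2: {B,P}, {B,S}, {P,S}; under {B,P} R still reaches {E,J,Q,S} ∋ J.
R↔J cannot be blocked by any observed set — no back-door set.
No mediator lies on a directed R→…→J path.
Neither criterion identifies P(J|do(R)) in this graph.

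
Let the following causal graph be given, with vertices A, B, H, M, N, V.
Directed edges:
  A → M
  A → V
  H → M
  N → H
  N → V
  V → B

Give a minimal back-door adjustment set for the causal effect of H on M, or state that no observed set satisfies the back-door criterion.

H→M: minimal back-door set ∅.

desc(H)\{H}={M}; candidates ⊆ {A,B,N,V}.
∅: H⊥M given ∅ in G with H→· removed — back-door holds.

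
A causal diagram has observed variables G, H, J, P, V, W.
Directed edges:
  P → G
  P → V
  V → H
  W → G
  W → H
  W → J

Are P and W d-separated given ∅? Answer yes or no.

Bayes-Ball from P | ∅ reaches {G,H,V}.
W ∉ reach(P|∅) ⇒ P ⊥ W | ∅.

Yes — P ⊥ W | ∅.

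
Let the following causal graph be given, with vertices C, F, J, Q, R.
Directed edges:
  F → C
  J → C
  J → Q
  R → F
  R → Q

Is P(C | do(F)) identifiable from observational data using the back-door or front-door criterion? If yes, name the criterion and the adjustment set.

desc(F)\{F}={C}; candidates ⊆ {J,Q,R}.
∅: F⊥C given ∅ in G with F→· removed — back-door holds.
P(C|do(F)) = P(C|F) — no adjustment needed.

P(C|do(F)): backdoor, adjust for ∅.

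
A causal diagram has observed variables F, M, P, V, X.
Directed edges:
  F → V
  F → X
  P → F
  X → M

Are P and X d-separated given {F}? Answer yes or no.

Yes — P ⊥ X | {F}.

Bayes-Ball from P | {F} reaches ∅.
X ∉ reach(P|{F}) ⇒ P ⊥ X | {F}.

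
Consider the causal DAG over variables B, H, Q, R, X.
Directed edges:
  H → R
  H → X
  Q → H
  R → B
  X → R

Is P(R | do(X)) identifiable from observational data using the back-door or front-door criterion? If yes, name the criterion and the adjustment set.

P(R|do(X)): backdoor, adjust for {H}.

desc(X)\{X}={B,R}; candidates ⊆ {H,Q}.
size 0: {}; under {} X still reaches {B,H,Q,R} ∋ R.
{H}: X⊥R given {H} in G with X→· removed — back-door holds.
P(R|do(X)) = Σ_{H} P(R|X,H)·P(H).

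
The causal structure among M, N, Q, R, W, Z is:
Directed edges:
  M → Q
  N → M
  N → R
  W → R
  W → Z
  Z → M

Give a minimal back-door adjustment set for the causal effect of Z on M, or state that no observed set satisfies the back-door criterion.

Z→M: minimal back-door set ∅.

desc(Z)\{Z}={M,Q}; candidates ⊆ {N,R,W}.
∅: Z⊥M given ∅ in G with Z→· removed — back-door holds.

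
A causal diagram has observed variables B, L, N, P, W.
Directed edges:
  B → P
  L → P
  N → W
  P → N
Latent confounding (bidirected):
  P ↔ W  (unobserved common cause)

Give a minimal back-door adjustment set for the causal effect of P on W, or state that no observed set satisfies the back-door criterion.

P→W: no observed back-door set.

desc(P)\{P}={N,W}; candidates ⊆ {B,L}.
P↔W: latent back-door arc(s) into P.
size 0: {}; under {} P still reaches {B,L,W} ∋ W.
size 1: {B}, {L}; under {B} P still reaches {L,W} ∋ W.
size 2: {B,L}; under {B,L} P still reaches {W} ∋ W.
P↔W cannot be blocked by any observed set — no back-door set.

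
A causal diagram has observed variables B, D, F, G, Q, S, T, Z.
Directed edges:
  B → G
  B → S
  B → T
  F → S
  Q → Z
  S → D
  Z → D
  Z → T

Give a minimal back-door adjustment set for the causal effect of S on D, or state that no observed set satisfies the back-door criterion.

desc(S)\{S}={D}; candidates ⊆ {B,F,G,Q,T,Z}.
∅: S⊥D given ∅ in G with S→· removed — back-door holds.

S→D: minimal back-door set ∅.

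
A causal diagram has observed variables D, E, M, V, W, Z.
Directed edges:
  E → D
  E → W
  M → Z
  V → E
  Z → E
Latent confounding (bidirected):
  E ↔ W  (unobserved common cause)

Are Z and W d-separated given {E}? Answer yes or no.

Bayes-Ball from Z | {E} reaches {M,V,W}.
W ∈ reach(Z|{E}) ⇒ Z ⊥̸ W | {E}.

No — Z and W are d-connected given {E}.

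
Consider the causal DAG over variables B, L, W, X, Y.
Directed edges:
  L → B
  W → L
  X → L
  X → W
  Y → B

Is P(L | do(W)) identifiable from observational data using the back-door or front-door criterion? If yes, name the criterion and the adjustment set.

P(L|do(W)): backdoor, adjust for {X}.

desc(W)\{W}={B,L}; candidates ⊆ {X,Y}.
size 0: {}; under {} W still reaches {B,L,X} ∋ L.
{X}: W⊥L given {X} in G with W→· removed — back-door holds.
P(L|do(W)) = Σ_{X} P(L|W,X)·P(X).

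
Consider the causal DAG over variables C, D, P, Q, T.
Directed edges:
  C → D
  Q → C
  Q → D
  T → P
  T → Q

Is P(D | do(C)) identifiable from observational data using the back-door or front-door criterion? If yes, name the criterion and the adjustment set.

P(D|do(C)): backdoor, adjust for {Q}.

desc(C)\{C}={D}; candidates ⊆ {P,Q,T}.
size 0: {}; under {} C still reaches {D,P,Q,T} ∋ D.
{Q}: C⊥D given {Q} in G with C→· removed — back-door holds.
P(D|do(C)) = Σ_{Q} P(D|C,Q)·P(Q).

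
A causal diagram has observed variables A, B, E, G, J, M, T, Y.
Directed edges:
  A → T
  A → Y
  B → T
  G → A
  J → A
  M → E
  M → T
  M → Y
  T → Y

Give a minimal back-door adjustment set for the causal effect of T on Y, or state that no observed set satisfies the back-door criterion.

T→Y: minimal back-door set {A, M}.

desc(T)\{T}={Y}; candidates ⊆ {A,B,E,G,J,M}.
size 0: {}; under {} T still reaches {A,B,E,G,J,M,Y} ∋ Y.
size 1: {A}, {B}, {E} …(+3); under {A} T still reaches {B,E,M,Y} ∋ Y.
{A,M}: T⊥Y given {A,M} in G with T→· removed — back-door holds.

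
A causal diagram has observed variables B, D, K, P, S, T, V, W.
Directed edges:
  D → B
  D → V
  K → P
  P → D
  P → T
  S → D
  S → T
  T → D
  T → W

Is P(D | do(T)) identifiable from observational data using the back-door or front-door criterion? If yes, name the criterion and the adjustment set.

P(D|do(T)): backdoor, adjust for {P, S}.

desc(T)\{T}={B,D,V,W}; candidates ⊆ {K,P,S}.
size 0: {}; under {} T still reaches {B,D,K,P,S,V} ∋ D.
size 1: {K}, {P}, {S}; under {K} T still reaches {B,D,P,S,V} ∋ D.
{P,S}: T⊥D given {P,S} in G with T→· removed — back-door holds.
P(D|do(T)) = Σ_{P,S} P(D|T,P,S)·P(P,S).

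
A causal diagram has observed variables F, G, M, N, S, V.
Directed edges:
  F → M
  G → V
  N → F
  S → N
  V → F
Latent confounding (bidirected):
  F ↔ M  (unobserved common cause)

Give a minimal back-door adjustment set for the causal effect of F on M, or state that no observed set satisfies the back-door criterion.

desc(F)\{F}={M}; candidates ⊆ {G,N,S,V}.
F↔M: latent back-door arc(s) into F.
size 0: {}; under {} F still reaches {G,M,N,S,V} ∋ M.
size 1: {G}, {N}, {S} …(+1); under {G} F still reaches {M,N,S,V} ∋ M.
size 2: {G,N}, {G,S}, {G,V} …(+3); under {G,N} F still reaches {M,V} ∋ M.
F↔M cannot be blocked by any observed set — no back-door set.

F→M: no observed back-door set.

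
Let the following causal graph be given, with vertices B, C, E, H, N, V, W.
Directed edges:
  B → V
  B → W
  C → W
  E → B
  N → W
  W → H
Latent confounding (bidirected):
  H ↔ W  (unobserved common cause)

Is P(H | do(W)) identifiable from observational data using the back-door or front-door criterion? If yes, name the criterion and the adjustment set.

P(H|do(W)): not identifiable (no BD/FD set).

desc(W)\{W}={H}; candidates ⊆ {B,C,E,N,V}.
W↔H: latent back-door arc(s) into W.
size 0: {}; under {} W still reaches {B,C,E,H,N,V} ∋ H.
size 1: {B}, {C}, {E} …(+2); under {B} W still reaches {C,H,N} ∋ H.
size 2: {B,C}, {B,E}, {B,N} …(+7); under {B,C} W still reaches {H,N} ∋ H.
W↔H cannot be blocked by any observed set — no back-door set.
No mediator lies on a directed W→…→H path.
Neither criterion identifies P(H|do(W)) in this graph.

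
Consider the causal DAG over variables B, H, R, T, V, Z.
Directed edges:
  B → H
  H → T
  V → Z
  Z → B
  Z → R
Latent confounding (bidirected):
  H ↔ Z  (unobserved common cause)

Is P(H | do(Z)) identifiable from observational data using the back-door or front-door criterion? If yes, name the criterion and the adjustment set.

desc(Z)\{Z}={B,H,R,T}; candidates ⊆ {V}.
Z↔H: latent back-door arc(s) into Z.
size 0: {}; under {} Z still reaches {H,T,V} ∋ H.
size 1: {V}; under {V} Z still reaches {H,T} ∋ H.
Z↔H cannot be blocked by any observed set — no back-door set.
{B}: (i) intercepts every directed Z→H path; (ii) no back-door Z→{B}; (iii) {Z} blocks every back-door {B}→H. Front-door holds.
P(H|do(Z)) = Σ_{B} P(B|Z) Σ_{Z'} P(H|B,Z')P(Z').

P(H|do(Z)): frontdoor, adjust for {B}.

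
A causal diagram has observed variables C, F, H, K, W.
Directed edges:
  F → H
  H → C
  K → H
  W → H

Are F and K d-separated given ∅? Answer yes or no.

Bayes-Ball from F | ∅ reaches {C,H}.
K ∉ reach(F|∅) ⇒ F ⊥ K | ∅.

Yes — F ⊥ K | ∅.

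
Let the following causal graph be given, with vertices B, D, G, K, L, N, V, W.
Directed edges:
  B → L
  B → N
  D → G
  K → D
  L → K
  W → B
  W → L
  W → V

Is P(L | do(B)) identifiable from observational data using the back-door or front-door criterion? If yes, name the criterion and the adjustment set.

desc(B)\{B}={D,G,K,L,N}; candidates ⊆ {V,W}.
size 0: {}; under {} B still reaches {D,G,K,L,V,W} ∋ L.
{W}: B⊥L given {W} in G with B→· removed — back-door holds.
P(L|do(B)) = Σ_{W} P(L|B,W)·P(W).

P(L|do(B)): backdoor, adjust for {W}.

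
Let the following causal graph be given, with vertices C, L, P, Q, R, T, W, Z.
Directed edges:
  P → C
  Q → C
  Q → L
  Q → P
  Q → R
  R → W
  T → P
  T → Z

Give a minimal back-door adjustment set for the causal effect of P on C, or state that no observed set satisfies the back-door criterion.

P→C: minimal back-door set {Q}.

desc(P)\{P}={C}; candidates ⊆ {L,Q,R,T,W,Z}.
size 0: {}; under {} P still reaches {C,L,Q,R,T,W,Z} ∋ C.
{Q}: P⊥C given {Q} in G with P→· removed — back-door holds.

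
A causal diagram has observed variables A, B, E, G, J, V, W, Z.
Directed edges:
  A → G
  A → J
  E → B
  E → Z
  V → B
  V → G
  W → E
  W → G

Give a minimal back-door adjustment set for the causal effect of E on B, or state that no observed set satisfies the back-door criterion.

E→B: minimal back-door set ∅.

desc(E)\{E}={B,Z}; candidates ⊆ {A,G,J,V,W}.
∅: E⊥B given ∅ in G with E→· removed — back-door holds.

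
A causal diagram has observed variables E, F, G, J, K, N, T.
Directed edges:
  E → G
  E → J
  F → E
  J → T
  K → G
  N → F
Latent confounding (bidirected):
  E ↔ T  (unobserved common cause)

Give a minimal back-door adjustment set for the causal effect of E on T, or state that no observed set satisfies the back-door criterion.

desc(E)\{E}={G,J,T}; candidates ⊆ {F,K,N}.
E↔T: latent back-door arc(s) into E.
size 0: {}; under {} E still reaches {F,N,T} ∋ T.
size 1: {F}, {K}, {N}; under {F} E still reaches {T} ∋ T.
size 2: {F,K}, {F,N}, {K,N}; under {F,K} E still reaches {T} ∋ T.
E↔T cannot be blocked by any observed set — no back-door set.

E→T: no observed back-door set.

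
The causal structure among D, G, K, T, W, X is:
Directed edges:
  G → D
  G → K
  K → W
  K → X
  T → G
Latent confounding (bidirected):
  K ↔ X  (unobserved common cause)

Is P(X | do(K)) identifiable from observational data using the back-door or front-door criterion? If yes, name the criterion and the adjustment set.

desc(K)\{K}={W,X}; candidates ⊆ {D,G,T}.
K↔X: latent back-door arc(s) into K.
size 0: {}; under {} K still reaches {D,G,T,X} ∋ X.
size 1: {D}, {G}, {T}; under {D} K still reaches {G,T,X} ∋ X.
size 2: {D,G}, {D,T}, {G,T}; under {D,G} K still reaches {X} ∋ X.
K↔X cannot be blocked by any observed set — no back-door set.
No mediator lies on a directed K→…→X path.
Neither criterion identifies P(X|do(K)) in this graph.

P(X|do(K)): not identifiable (no BD/FD set).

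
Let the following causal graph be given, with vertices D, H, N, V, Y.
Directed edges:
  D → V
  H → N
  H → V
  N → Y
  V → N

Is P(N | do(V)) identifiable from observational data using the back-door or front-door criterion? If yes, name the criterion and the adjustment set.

P(N|do(V)): backdoor, adjust for {H}.

desc(V)\{V}={N,Y}; candidates ⊆ {D,H}.
size 0: {}; under {} V still reaches {D,H,N,Y} ∋ N.
{H}: V⊥N given {H} in G with V→· removed — back-door holds.
P(N|do(V)) = Σ_{H} P(N|V,H)·P(H).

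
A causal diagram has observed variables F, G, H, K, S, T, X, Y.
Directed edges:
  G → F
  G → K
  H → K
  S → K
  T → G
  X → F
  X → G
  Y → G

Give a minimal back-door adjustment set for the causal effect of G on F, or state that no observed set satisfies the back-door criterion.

G→F: minimal back-door set {X}.

desc(G)\{G}={F,K}; candidates ⊆ {H,S,T,X,Y}.
size 0: {}; under {} G still reaches {F,T,X,Y} ∋ F.
{X}: G⊥F given {X} in G with G→· removed — back-door holds.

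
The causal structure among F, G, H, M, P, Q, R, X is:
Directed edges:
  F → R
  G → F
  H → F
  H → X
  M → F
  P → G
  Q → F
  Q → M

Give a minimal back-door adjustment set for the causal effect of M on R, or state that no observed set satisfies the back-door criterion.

desc(M)\{M}={F,R}; candidates ⊆ {G,H,P,Q,X}.
size 0: {}; under {} M still reaches {F,Q,R} ∋ R.
{Q}: M⊥R given {Q} in G with M→· removed — back-door holds.

M→R: minimal back-door set {Q}.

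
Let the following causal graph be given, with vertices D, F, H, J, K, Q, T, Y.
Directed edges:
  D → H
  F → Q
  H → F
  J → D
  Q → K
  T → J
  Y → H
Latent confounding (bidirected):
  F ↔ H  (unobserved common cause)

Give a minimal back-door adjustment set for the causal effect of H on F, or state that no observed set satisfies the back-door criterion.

H→F: no observed back-door set.

desc(H)\{H}={F,K,Q}; candidates ⊆ {D,J,T,Y}.
H↔F: latent back-door arc(s) into H.
size 0: {}; under {} H still reaches {D,F,J,K,Q,T,Y} ∋ F.
size 1: {D}, {J}, {T} …(+1); under {D} H still reaches {F,K,Q,Y} ∋ F.
size 2: {D,J}, {D,T}, {D,Y} …(+3); under {D,J} H still reaches {F,K,Q,Y} ∋ F.
H↔F cannot be blocked by any observed set — no back-door set.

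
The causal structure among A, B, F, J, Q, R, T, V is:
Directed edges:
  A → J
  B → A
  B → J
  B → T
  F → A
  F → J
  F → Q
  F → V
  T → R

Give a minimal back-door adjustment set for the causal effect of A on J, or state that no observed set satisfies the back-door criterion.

A→J: minimal back-door set {B, F}.

desc(A)\{A}={J}; candidates ⊆ {B,F,Q,R,T,V}.
size 0: {}; under {} A still reaches {B,F,J,Q,R,T,V} ∋ J.
size 1: {B}, {F}, {Q} …(+3); under {B} A still reaches {F,J,Q,V} ∋ J.
{B,F}: A⊥J given {B,F} in G with A→· removed — back-door holds.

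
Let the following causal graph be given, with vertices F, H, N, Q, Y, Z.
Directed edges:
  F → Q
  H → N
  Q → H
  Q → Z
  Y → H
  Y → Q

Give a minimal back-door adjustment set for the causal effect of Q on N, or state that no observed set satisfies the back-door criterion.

Q→N: minimal back-door set {Y}.

desc(Q)\{Q}={H,N,Z}; candidates ⊆ {F,Y}.
size 0: {}; under {} Q still reaches {F,H,N,Y} ∋ N.
{Y}: Q⊥N given {Y} in G with Q→· removed — back-door holds.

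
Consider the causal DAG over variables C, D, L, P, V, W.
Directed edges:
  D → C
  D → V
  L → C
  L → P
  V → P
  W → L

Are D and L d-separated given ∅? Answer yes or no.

Yes — D ⊥ L | ∅.

Bayes-Ball from D | ∅ reaches {C,P,V}.
L ∉ reach(D|∅) ⇒ D ⊥ L | ∅.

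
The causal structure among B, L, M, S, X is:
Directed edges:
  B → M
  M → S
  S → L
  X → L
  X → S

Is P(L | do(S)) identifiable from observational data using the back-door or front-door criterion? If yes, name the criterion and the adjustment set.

P(L|do(S)): backdoor, adjust for {X}.

desc(S)\{S}={L}; candidates ⊆ {B,M,X}.
size 0: {}; under {} S still reaches {B,L,M,X} ∋ L.
{X}: S⊥L given {X} in G with S→· removed — back-door holds.
P(L|do(S)) = Σ_{X} P(L|S,X)·P(X).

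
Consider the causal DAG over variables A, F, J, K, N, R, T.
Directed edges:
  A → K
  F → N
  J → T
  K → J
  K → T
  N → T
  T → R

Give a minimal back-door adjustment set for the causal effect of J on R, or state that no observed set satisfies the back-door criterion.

J→R: minimal back-door set {K}.

desc(J)\{J}={R,T}; candidates ⊆ {A,F,K,N}.
size 0: {}; under {} J still reaches {A,K,R,T} ∋ R.
{K}: J⊥R given {K} in G with J→· removed — back-door holds.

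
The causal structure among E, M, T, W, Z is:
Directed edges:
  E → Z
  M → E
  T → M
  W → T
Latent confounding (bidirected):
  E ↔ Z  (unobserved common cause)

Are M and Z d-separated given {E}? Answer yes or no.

No — M and Z are d-connected given {E}.

Bayes-Ball from M | {E} reaches {T,W,Z}.
Z ∈ reach(M|{E}) ⇒ M ⊥̸ Z | {E}.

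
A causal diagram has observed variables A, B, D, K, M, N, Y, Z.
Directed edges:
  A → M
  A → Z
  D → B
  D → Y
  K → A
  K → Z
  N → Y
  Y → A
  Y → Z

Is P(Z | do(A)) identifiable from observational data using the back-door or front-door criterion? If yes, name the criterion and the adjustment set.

P(Z|do(A)): backdoor, adjust for {K, Y}.

desc(A)\{A}={M,Z}; candidates ⊆ {B,D,K,N,Y}.
size 0: {}; under {} A still reaches {B,D,K,N,Y,Z} ∋ Z.
size 1: {B}, {D}, {K} …(+2); under {B} A still reaches {D,K,N,Y,Z} ∋ Z.
{K,Y}: A⊥Z given {K,Y} in G with A→· removed — back-door holds.
P(Z|do(A)) = Σ_{K,Y} P(Z|A,K,Y)·P(K,Y).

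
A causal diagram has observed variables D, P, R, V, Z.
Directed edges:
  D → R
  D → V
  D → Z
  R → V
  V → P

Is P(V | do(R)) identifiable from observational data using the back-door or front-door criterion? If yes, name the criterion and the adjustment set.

P(V|do(R)): backdoor, adjust for {D}.

desc(R)\{R}={P,V}; candidates ⊆ {D,Z}.
size 0: {}; under {} R still reaches {D,P,V,Z} ∋ V.
{D}: R⊥V given {D} in G with R→· removed — back-door holds.
P(V|do(R)) = Σ_{D} P(V|R,D)·P(D).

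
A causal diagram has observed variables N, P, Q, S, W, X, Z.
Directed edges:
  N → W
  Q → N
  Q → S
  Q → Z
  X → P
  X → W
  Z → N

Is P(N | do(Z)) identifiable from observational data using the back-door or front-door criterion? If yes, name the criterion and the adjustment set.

desc(Z)\{Z}={N,W}; candidates ⊆ {P,Q,S,X}.
size 0: {}; under {} Z still reaches {N,Q,S,W} ∋ N.
{Q}: Z⊥N given {Q} in G with Z→· removed — back-door holds.
P(N|do(Z)) = Σ_{Q} P(N|Z,Q)·P(Q).

P(N|do(Z)): backdoor, adjust for {Q}.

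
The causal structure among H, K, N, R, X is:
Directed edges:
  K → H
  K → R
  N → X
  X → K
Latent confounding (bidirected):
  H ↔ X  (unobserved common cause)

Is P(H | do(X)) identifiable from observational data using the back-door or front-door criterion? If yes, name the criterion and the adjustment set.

desc(X)\{X}={H,K,R}; candidates ⊆ {N}.
X↔H: latent back-door arc(s) into X.
size 0: {}; under {} X still reaches {H,N} ∋ H.
size 1: {N}; under {N} X still reaches {H} ∋ H.
X↔H cannot be blocked by any observed set — no back-door set.
{K}: (i) intercepts every directed X→H path; (ii) no back-door X→{K}; (iii) {X} blocks every back-door {K}→H. Front-door holds.
P(H|do(X)) = Σ_{K} P(K|X) Σ_{X'} P(H|K,X')P(X').

P(H|do(X)): frontdoor, adjust for {K}.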